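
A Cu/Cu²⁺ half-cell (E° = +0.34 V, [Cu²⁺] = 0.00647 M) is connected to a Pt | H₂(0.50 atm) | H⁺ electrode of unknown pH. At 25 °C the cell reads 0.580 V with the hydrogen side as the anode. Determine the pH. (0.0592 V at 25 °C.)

pH = 5.30

E°_cell = 0.34 V and n = 2.
log Q = n(E° − E)/0.0592 = 2×(0.34 − 0.580)/0.0592 = -8.108.
With Q = [H⁺]^2 / ([Cu²⁺]·P(H₂)), solving for [H⁺] gives log[H⁺] = -5.299, so pH = 5.30.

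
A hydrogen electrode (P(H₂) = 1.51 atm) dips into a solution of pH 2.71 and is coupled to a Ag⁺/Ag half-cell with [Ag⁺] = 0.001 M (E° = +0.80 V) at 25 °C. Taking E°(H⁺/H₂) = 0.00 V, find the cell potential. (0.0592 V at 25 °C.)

0.79 V

The Ag⁺/Ag couple is the cathode, so E°_cell = 0.80 V; n = 2.
[H⁺] = 10^(−2.71) = 0.0019 M, and Q = [H⁺]^2 / ([Ag⁺]^2·P(H₂)) = 2.52.
E = E° − (0.0592/2) log Q = 0.80 − (0.0592/2)(0.401) = 0.788 V.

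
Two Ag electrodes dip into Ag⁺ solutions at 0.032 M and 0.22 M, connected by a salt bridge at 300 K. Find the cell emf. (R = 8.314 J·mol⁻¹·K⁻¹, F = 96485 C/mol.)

0.050 V

Both half-cells are Ag⁺/Ag, so E°_cell = 0. The concentrated side is the cathode; the cell reaction moves Ag⁺ from high to low concentration with n = 1.
Q = [Ag⁺]_dilute/[Ag⁺]_conc = 0.032/0.22 = 0.145.
E = 0 − (RT/nF) ln Q = −((8.314×300)/(1×96485))(-1.928) = 0.0498 V.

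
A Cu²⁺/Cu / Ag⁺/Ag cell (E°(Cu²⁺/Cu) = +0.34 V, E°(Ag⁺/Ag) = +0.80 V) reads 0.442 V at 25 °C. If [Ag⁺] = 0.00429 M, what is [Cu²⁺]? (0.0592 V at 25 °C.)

From the Nernst equation, log Q = n(E° − E)/0.0592 = 2(0.46 − 0.442)/0.0592 = 0.608, so Q = 4.06.
With Q = [Cu²⁺]/[Ag⁺]^2 and the known concentrations, [Cu²⁺] in the numerator gives [Cu²⁺] = 7.5 × 10^-5 M.

7.5 × 10^-5 M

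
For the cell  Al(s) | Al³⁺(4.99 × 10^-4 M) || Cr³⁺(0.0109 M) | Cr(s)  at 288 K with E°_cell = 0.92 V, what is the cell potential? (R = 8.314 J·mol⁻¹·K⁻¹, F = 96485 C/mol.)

Balancing electrons gives n = 3; the reaction quotient is Q = [Al³⁺]/[Cr³⁺] = 0.0458.
E = E° − (RT/nF) ln Q = 0.92 − (8.314×288)/(3×96485) × (-3.084) = 0.920 + 0.026 = 0.946 V.

0.946 V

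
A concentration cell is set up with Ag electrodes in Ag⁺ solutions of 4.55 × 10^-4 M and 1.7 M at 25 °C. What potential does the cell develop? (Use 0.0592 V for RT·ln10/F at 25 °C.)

0.21 V

Both half-cells are Ag⁺/Ag, so E°_cell = 0. The concentrated side is the cathode; the cell reaction moves Ag⁺ from high to low concentration with n = 1.
Q = [Ag⁺]_dilute/[Ag⁺]_conc = 4.55 × 10^-4/1.7 = 2.68 × 10^-4.
E = 0 − (0.0592/1) log Q = −(0.0592/1)(-3.572) = 0.2115 V.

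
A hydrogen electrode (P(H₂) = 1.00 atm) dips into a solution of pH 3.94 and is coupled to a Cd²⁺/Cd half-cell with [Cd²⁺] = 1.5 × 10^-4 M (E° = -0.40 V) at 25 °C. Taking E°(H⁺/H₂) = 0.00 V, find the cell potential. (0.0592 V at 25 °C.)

The hydrogen couple is the cathode, so E°_cell = 0.40 V; n = 2.
[H⁺] = 10^(−3.94) = 1.1 × 10^-4 M, and Q = [Cd²⁺]·P(H₂) / [H⁺]^2 = 1.14 × 10^4.
E = E° − (0.0592/2) log Q = 0.40 − (0.0592/2)(4.056) = 0.280 V.

0.28 V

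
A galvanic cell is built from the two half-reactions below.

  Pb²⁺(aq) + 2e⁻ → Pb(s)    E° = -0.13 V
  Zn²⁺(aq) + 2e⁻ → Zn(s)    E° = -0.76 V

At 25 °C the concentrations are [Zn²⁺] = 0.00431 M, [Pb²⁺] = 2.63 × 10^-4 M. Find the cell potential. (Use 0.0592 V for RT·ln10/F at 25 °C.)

The Pb²⁺/Pb couple has the higher reduction potential and acts as the cathode, so E°_cell = -0.13 − (-0.76) = 0.63 V.
Balancing electrons gives n = 2; the reaction quotient is Q = [Zn²⁺]/[Pb²⁺] = 16.4.
At 25 °C, E = E° − (0.0592/n) log Q = 0.63 − (0.0592/2)(1.215) = 0.630 − 0.036 = 0.594 V.

0.594 V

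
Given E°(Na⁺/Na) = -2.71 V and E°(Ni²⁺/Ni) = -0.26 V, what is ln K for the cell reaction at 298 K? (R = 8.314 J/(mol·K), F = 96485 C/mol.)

ln K = 190.8

E°_cell = -0.26 − (-2.71) = 2.45 V, with n = 2 electrons transferred.
At equilibrium E = 0, so the Nernst equation gives ln K = nFE°/RT = (2)(96485)(2.45)/((8.314)(298)) = 190.82.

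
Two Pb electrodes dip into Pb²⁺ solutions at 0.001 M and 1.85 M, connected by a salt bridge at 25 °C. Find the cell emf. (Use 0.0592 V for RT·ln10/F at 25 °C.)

Both half-cells are Pb²⁺/Pb, so E°_cell = 0. The concentrated side is the cathode; the cell reaction moves Pb²⁺ from high to low concentration with n = 2.
Q = [Pb²⁺]_dilute/[Pb²⁺]_conc = 0.001/1.85 = 5.41 × 10^-4.
E = 0 − (0.0592/2) log Q = −(0.0592/2)(-3.267) = 0.0967 V.

0.097 V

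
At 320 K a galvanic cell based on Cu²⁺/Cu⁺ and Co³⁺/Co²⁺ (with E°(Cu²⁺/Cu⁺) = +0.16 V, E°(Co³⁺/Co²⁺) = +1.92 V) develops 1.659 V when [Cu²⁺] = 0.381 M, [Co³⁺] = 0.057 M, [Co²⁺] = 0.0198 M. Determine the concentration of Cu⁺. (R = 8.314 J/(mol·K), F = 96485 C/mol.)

From the Nernst equation, ln Q = nF(E° − E)/RT = 1×96485×(1.76 − 1.659)/(8.314×320) = 3.663, so Q = 39.0.
With Q = [Cu²⁺]·[Co²⁺]/([Cu⁺]·[Co³⁺]) and the known concentrations, [Cu⁺] in the denominator gives [Cu⁺] = 0.0034 M.

0.0034 M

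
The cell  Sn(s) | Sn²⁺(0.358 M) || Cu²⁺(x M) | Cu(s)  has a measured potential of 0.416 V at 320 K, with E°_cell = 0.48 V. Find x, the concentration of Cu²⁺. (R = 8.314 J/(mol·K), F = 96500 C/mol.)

0.0034 M

From the Nernst equation, ln Q = nF(E° − E)/RT = 2×96500×(0.48 − 0.416)/(8.314×320) = 4.643, so Q = 104.
With Q = [Sn²⁺]/[Cu²⁺] and the known concentrations, [Cu²⁺] in the denominator gives [Cu²⁺] = 0.0034 M.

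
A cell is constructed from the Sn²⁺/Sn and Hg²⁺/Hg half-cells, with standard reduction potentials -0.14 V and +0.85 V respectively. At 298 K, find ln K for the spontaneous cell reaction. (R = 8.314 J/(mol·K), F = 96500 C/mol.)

ln K = 77.1

E°_cell = +0.85 − (-0.14) = 0.99 V, with n = 2 electrons transferred.
At equilibrium E = 0, so the Nernst equation gives ln K = nFE°/RT = (2)(96500)(0.99)/((8.314)(298)) = 77.12.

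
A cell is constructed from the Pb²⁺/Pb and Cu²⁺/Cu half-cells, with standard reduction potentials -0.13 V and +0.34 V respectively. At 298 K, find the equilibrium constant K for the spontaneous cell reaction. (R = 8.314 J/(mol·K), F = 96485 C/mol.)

E°_cell = +0.34 − (-0.13) = 0.47 V, with n = 2 electrons transferred.
At equilibrium E = 0, so the Nernst equation gives ln K = nFE°/RT = (2)(96485)(0.47)/((8.314)(298)) = 36.61.
K = e^36.61 = 7.9 × 10^15.

7.9 × 10^15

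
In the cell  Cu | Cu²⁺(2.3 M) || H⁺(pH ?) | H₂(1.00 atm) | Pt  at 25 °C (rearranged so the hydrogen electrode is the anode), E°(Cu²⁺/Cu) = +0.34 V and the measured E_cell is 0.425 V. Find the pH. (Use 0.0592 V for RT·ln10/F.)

pH = 1.25

E°_cell = 0.34 V and n = 2.
log Q = n(E° − E)/0.0592 = 2×(0.34 − 0.425)/0.0592 = -2.872.
With Q = [H⁺]^2 / ([Cu²⁺]·P(H₂)), solving for [H⁺] gives log[H⁺] = -1.255, so pH = 1.25.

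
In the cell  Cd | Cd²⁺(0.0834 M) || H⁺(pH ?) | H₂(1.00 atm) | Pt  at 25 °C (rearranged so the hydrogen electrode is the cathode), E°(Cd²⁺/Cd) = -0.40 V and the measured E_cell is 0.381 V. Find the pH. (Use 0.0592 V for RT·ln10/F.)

E°_cell = 0.40 V and n = 2.
log Q = n(E° − E)/0.0592 = 2×(0.40 − 0.381)/0.0592 = 0.642.
With Q = [Cd²⁺]·P(H₂) / [H⁺]^2, solving for [H⁺] gives log[H⁺] = -0.860, so pH = 0.86.

pH = 0.86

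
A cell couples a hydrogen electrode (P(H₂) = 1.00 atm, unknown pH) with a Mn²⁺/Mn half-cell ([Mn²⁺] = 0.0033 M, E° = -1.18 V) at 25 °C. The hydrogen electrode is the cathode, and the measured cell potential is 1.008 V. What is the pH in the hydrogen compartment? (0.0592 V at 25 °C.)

pH = 4.15

E°_cell = 1.18 V and n = 2.
log Q = n(E° − E)/0.0592 = 2×(1.18 − 1.008)/0.0592 = 5.811.
With Q = [Mn²⁺]·P(H₂) / [H⁺]^2, solving for [H⁺] gives log[H⁺] = -4.146, so pH = 4.15.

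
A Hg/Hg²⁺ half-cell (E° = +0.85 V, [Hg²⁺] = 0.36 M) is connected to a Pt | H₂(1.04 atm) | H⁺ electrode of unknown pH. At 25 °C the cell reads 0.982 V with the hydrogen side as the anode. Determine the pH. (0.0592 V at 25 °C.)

pH = 2.44

E°_cell = 0.85 V and n = 2.
log Q = n(E° − E)/0.0592 = 2×(0.85 − 0.982)/0.0592 = -4.459.
With Q = [H⁺]^2 / ([Hg²⁺]·P(H₂)), solving for [H⁺] gives log[H⁺] = -2.443, so pH = 2.44.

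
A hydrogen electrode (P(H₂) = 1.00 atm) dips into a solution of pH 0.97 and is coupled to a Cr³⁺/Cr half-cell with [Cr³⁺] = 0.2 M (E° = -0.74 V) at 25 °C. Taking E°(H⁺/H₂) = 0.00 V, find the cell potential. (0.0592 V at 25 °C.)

0.70 V

The hydrogen couple is the cathode, so E°_cell = 0.74 V; n = 6.
[H⁺] = 10^(−0.97) = 0.11 M, and Q = [Cr³⁺]^2·P(H₂)^3 / [H⁺]^6 = 2.64 × 10^4.
E = E° − (0.0592/6) log Q = 0.74 − (0.0592/6)(4.422) = 0.696 V.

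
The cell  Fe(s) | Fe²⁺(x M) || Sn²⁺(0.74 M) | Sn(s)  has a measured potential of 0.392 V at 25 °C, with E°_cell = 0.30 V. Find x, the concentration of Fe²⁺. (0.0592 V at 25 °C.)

5.8 × 10^-4 M

From the Nernst equation, log Q = n(E° − E)/0.0592 = 2(0.30 − 0.392)/0.0592 = -3.108, so Q = 7.8 × 10^-4.
With Q = [Fe²⁺]/[Sn²⁺] and the known concentrations, [Fe²⁺] in the numerator gives [Fe²⁺] = 5.8 × 10^-4 M.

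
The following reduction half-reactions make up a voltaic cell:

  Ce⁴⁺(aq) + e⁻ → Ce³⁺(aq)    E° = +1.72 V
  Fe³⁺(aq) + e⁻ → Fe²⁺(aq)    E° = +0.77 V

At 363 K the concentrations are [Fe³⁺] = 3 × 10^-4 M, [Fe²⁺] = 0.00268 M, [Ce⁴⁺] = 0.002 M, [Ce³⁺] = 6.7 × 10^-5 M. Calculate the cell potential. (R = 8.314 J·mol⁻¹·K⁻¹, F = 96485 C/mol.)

1.12 V

The Ce⁴⁺/Ce³⁺ couple has the higher reduction potential and acts as the cathode, so E°_cell = +1.72 − (+0.77) = 0.95 V.
Balancing electrons gives n = 1; the reaction quotient is Q = [Fe³⁺]·[Ce³⁺]/([Fe²⁺]·[Ce⁴⁺]) = 0.00375.
E = E° − (RT/nF) ln Q = 0.95 − (8.314×363)/(1×96485) × (-5.586) = 0.950 + 0.175 = 1.125 V.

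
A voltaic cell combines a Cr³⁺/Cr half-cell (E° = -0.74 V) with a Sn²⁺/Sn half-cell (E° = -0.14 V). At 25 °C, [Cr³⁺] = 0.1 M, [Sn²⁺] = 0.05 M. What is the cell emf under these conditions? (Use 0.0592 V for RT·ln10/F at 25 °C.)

0.581 V

The Sn²⁺/Sn couple has the higher reduction potential and acts as the cathode, so E°_cell = -0.14 − (-0.74) = 0.60 V.
Balancing electrons gives n = 6; the reaction quotient is Q = [Cr³⁺]^2/[Sn²⁺]^3 = 80.0.
At 25 °C, E = E° − (0.0592/n) log Q = 0.60 − (0.0592/6)(1.903) = 0.600 − 0.019 = 0.581 V.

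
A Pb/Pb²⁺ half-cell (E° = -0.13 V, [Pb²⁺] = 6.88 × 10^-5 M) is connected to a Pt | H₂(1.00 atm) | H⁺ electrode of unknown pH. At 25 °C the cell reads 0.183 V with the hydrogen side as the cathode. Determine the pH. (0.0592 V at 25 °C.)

pH = 1.19

E°_cell = 0.13 V and n = 2.
log Q = n(E° − E)/0.0592 = 2×(0.13 − 0.183)/0.0592 = -1.791.
With Q = [Pb²⁺]·P(H₂) / [H⁺]^2, solving for [H⁺] gives log[H⁺] = -1.186, so pH = 1.19.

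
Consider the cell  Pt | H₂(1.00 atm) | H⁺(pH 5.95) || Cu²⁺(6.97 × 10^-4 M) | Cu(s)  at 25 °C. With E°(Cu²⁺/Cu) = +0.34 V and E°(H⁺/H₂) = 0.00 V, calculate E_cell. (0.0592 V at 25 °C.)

0.60 V

The Cu²⁺/Cu couple is the cathode, so E°_cell = 0.34 V; n = 2.
[H⁺] = 10^(−5.95) = 1.1 × 10^-6 M, and Q = [H⁺]^2 / ([Cu²⁺]·P(H₂)) = 1.81 × 10^-9.
E = E° − (0.0592/2) log Q = 0.34 − (0.0592/2)(-8.743) = 0.599 V.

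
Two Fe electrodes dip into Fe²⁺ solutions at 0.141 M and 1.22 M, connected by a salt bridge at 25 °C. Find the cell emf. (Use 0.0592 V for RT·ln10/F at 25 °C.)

0.028 V

Both half-cells are Fe²⁺/Fe, so E°_cell = 0. The concentrated side is the cathode; the cell reaction moves Fe²⁺ from high to low concentration with n = 2.
Q = [Fe²⁺]_dilute/[Fe²⁺]_conc = 0.141/1.22 = 0.116.
E = 0 − (0.0592/2) log Q = −(0.0592/2)(-0.937) = 0.0277 V.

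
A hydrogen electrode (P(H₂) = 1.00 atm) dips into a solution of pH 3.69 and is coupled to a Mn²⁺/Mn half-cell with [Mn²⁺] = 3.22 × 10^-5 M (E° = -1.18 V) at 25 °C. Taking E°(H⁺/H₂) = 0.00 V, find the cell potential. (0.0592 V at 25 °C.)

The hydrogen couple is the cathode, so E°_cell = 1.18 V; n = 2.
[H⁺] = 10^(−3.69) = 2 × 10^-4 M, and Q = [Mn²⁺]·P(H₂) / [H⁺]^2 = 772.
E = E° − (0.0592/2) log Q = 1.18 − (0.0592/2)(2.888) = 1.095 V.

1.09 V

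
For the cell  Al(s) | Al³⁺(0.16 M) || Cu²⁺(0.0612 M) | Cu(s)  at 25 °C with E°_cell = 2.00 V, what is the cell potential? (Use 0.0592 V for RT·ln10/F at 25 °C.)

1.98 V

Balancing electrons gives n = 6; the reaction quotient is Q = [Al³⁺]^2/[Cu²⁺]^3 = 112.
At 25 °C, E = E° − (0.0592/n) log Q = 2.00 − (0.0592/6)(2.048) = 2.000 − 0.020 = 1.980 V.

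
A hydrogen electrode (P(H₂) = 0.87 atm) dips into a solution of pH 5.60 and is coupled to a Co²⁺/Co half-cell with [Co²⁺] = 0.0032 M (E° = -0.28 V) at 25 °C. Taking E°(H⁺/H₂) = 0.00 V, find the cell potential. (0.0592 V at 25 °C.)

The hydrogen couple is the cathode, so E°_cell = 0.28 V; n = 2.
[H⁺] = 10^(−5.60) = 2.5 × 10^-6 M, and Q = [Co²⁺]·P(H₂) / [H⁺]^2 = 4.41 × 10^8.
E = E° − (0.0592/2) log Q = 0.28 − (0.0592/2)(8.645) = 0.024 V.

0.024 V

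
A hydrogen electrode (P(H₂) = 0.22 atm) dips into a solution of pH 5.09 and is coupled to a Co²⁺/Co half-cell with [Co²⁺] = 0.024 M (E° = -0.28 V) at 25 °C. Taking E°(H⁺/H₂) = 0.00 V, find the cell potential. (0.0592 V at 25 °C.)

The hydrogen couple is the cathode, so E°_cell = 0.28 V; n = 2.
[H⁺] = 10^(−5.09) = 8.1 × 10^-6 M, and Q = [Co²⁺]·P(H₂) / [H⁺]^2 = 7.99 × 10^7.
E = E° − (0.0592/2) log Q = 0.28 − (0.0592/2)(7.903) = 0.046 V.

0.046 V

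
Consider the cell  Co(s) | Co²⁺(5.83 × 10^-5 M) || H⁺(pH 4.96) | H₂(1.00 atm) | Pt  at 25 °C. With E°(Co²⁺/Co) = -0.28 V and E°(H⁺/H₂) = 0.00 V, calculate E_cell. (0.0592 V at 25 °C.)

The hydrogen couple is the cathode, so E°_cell = 0.28 V; n = 2.
[H⁺] = 10^(−4.96) = 1.1 × 10^-5 M, and Q = [Co²⁺]·P(H₂) / [H⁺]^2 = 4.85 × 10^5.
E = E° − (0.0592/2) log Q = 0.28 − (0.0592/2)(5.686) = 0.112 V.

0.11 V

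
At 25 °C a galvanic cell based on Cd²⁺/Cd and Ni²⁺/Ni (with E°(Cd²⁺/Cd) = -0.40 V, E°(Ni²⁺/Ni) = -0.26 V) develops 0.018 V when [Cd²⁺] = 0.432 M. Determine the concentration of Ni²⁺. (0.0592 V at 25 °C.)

From the Nernst equation, log Q = n(E° − E)/0.0592 = 2(0.14 − 0.018)/0.0592 = 4.122, so Q = 1.32 × 10^4.
With Q = [Cd²⁺]/[Ni²⁺] and the known concentrations, [Ni²⁺] in the denominator gives [Ni²⁺] = 3.3 × 10^-5 M.

3.3 × 10^-5 M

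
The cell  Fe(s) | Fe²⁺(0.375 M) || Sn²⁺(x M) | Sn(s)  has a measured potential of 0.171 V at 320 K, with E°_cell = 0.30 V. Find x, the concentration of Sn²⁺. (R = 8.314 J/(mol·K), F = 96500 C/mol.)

3.2 × 10^-5 M

From the Nernst equation, ln Q = nF(E° − E)/RT = 2×96500×(0.30 − 0.171)/(8.314×320) = 9.358, so Q = 1.16 × 10^4.
With Q = [Fe²⁺]/[Sn²⁺] and the known concentrations, [Sn²⁺] in the denominator gives [Sn²⁺] = 3.2 × 10^-5 M.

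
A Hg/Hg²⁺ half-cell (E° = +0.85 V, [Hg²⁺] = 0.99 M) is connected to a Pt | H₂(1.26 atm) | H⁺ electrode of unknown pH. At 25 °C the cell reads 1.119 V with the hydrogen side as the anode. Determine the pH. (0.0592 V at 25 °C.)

E°_cell = 0.85 V and n = 2.
log Q = n(E° − E)/0.0592 = 2×(0.85 − 1.119)/0.0592 = -9.088.
With Q = [H⁺]^2 / ([Hg²⁺]·P(H₂)), solving for [H⁺] gives log[H⁺] = -4.496, so pH = 4.50.

pH = 4.50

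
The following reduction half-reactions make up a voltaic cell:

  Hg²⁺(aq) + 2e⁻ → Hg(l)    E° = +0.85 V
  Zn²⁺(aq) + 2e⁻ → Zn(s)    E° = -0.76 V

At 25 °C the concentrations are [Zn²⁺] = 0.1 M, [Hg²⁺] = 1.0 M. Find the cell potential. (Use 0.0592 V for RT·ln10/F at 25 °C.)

The Hg²⁺/Hg couple has the higher reduction potential and acts as the cathode, so E°_cell = +0.85 − (-0.76) = 1.61 V.
Balancing electrons gives n = 2; the reaction quotient is Q = [Zn²⁺]/[Hg²⁺] = 0.100.
At 25 °C, E = E° − (0.0592/n) log Q = 1.61 − (0.0592/2)(-1.000) = 1.610 + 0.030 = 1.640 V.

1.64 V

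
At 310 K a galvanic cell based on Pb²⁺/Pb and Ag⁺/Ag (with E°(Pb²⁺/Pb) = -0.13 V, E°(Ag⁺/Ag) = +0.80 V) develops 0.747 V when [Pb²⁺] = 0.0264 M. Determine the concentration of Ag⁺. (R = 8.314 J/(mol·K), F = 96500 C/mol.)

1.7 × 10^-4 M

From the Nernst equation, ln Q = nF(E° − E)/RT = 2×96500×(0.93 − 0.747)/(8.314×310) = 13.704, so Q = 8.94 × 10^5.
With Q = [Pb²⁺]/[Ag⁺]^2 and the known concentrations, [Ag⁺]^2 in the denominator gives [Ag⁺] = 1.7 × 10^-4 M.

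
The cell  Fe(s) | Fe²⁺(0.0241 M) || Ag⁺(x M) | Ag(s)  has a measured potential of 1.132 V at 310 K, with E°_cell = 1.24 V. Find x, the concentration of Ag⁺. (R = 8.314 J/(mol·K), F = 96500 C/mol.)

From the Nernst equation, ln Q = nF(E° − E)/RT = 2×96500×(1.24 − 1.132)/(8.314×310) = 8.087, so Q = 3250.
With Q = [Fe²⁺]/[Ag⁺]^2 and the known concentrations, [Ag⁺]^2 in the denominator gives [Ag⁺] = 0.0027 M.

0.0027 M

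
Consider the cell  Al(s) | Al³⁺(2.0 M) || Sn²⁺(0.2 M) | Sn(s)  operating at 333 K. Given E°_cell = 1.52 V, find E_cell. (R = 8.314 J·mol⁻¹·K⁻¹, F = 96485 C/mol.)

1.49 V

Balancing electrons gives n = 6; the reaction quotient is Q = [Al³⁺]^2/[Sn²⁺]^3 = 500.
E = E° − (RT/nF) ln Q = 1.52 − (8.314×333)/(6×96485) × (6.215) = 1.520 − 0.030 = 1.490 V.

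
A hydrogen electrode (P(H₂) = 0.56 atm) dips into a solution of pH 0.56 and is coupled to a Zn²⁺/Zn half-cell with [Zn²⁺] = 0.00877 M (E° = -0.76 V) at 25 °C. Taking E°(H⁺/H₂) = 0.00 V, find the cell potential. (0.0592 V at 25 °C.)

The hydrogen couple is the cathode, so E°_cell = 0.76 V; n = 2.
[H⁺] = 10^(−0.56) = 0.28 M, and Q = [Zn²⁺]·P(H₂) / [H⁺]^2 = 0.0647.
E = E° − (0.0592/2) log Q = 0.76 − (0.0592/2)(-1.189) = 0.795 V.

0.80 V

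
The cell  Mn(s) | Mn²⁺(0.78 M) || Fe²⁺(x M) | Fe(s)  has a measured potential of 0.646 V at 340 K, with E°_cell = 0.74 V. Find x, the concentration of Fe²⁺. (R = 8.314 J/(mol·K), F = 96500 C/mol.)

From the Nernst equation, ln Q = nF(E° − E)/RT = 2×96500×(0.74 − 0.646)/(8.314×340) = 6.418, so Q = 613.
With Q = [Mn²⁺]/[Fe²⁺] and the known concentrations, [Fe²⁺] in the denominator gives [Fe²⁺] = 0.0013 M.

0.0013 M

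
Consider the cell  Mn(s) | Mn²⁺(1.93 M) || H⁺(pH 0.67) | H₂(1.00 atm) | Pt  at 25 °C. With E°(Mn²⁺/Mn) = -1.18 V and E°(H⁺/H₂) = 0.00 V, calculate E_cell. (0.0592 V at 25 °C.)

1.13 V

The hydrogen couple is the cathode, so E°_cell = 1.18 V; n = 2.
[H⁺] = 10^(−0.67) = 0.21 M, and Q = [Mn²⁺]·P(H₂) / [H⁺]^2 = 42.2.
E = E° − (0.0592/2) log Q = 1.18 − (0.0592/2)(1.626) = 1.132 V.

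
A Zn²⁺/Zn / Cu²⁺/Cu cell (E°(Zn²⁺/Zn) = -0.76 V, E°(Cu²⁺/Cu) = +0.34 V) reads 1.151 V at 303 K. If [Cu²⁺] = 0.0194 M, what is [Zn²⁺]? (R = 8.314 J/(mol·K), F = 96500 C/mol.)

3.9 × 10^-4 M

From the Nernst equation, ln Q = nF(E° − E)/RT = 2×96500×(1.10 − 1.151)/(8.314×303) = -3.907, so Q = 0.0201.
With Q = [Zn²⁺]/[Cu²⁺] and the known concentrations, [Zn²⁺] in the numerator gives [Zn²⁺] = 3.9 × 10^-4 M.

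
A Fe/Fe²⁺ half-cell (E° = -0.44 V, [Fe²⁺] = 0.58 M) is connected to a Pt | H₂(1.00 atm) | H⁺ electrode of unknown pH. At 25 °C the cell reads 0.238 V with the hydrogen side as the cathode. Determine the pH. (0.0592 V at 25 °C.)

E°_cell = 0.44 V and n = 2.
log Q = n(E° − E)/0.0592 = 2×(0.44 − 0.238)/0.0592 = 6.824.
With Q = [Fe²⁺]·P(H₂) / [H⁺]^2, solving for [H⁺] gives log[H⁺] = -3.530, so pH = 3.53.

pH = 3.53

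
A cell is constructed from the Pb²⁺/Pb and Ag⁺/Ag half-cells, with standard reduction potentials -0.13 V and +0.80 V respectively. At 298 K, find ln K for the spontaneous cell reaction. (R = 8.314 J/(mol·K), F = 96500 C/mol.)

ln K = 72.4

E°_cell = +0.80 − (-0.13) = 0.93 V, with n = 2 electrons transferred.
At equilibrium E = 0, so the Nernst equation gives ln K = nFE°/RT = (2)(96500)(0.93)/((8.314)(298)) = 72.45.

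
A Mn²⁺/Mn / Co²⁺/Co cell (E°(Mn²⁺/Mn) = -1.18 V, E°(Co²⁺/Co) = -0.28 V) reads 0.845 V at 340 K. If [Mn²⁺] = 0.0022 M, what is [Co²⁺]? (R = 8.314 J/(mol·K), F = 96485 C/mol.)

5.2 × 10^-5 M

From the Nernst equation, ln Q = nF(E° − E)/RT = 2×96485×(0.90 − 0.845)/(8.314×340) = 3.755, so Q = 42.7.
With Q = [Mn²⁺]/[Co²⁺] and the known concentrations, [Co²⁺] in the denominator gives [Co²⁺] = 5.2 × 10^-5 M.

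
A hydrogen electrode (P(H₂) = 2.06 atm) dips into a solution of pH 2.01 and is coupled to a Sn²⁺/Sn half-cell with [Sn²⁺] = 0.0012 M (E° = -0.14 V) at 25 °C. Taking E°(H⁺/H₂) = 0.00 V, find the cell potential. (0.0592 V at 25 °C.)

0.098 V

The hydrogen couple is the cathode, so E°_cell = 0.14 V; n = 2.
[H⁺] = 10^(−2.01) = 0.0098 M, and Q = [Sn²⁺]·P(H₂) / [H⁺]^2 = 25.9.
E = E° − (0.0592/2) log Q = 0.14 − (0.0592/2)(1.413) = 0.098 V.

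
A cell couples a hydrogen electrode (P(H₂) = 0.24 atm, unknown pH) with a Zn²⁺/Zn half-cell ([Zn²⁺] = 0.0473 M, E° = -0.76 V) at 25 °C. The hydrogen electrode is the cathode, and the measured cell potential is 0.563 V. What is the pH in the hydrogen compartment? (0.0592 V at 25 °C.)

pH = 4.30

E°_cell = 0.76 V and n = 2.
log Q = n(E° − E)/0.0592 = 2×(0.76 − 0.563)/0.0592 = 6.655.
With Q = [Zn²⁺]·P(H₂) / [H⁺]^2, solving for [H⁺] gives log[H⁺] = -4.300, so pH = 4.30.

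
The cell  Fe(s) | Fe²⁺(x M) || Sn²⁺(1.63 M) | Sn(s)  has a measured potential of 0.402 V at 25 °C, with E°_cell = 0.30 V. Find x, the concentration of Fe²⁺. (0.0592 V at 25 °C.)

5.8 × 10^-4 M

From the Nernst equation, log Q = n(E° − E)/0.0592 = 2(0.30 − 0.402)/0.0592 = -3.446, so Q = 3.58 × 10^-4.
With Q = [Fe²⁺]/[Sn²⁺] and the known concentrations, [Fe²⁺] in the numerator gives [Fe²⁺] = 5.8 × 10^-4 M.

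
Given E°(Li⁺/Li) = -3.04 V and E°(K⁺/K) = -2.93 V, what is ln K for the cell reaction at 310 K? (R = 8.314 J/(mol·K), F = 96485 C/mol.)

E°_cell = -2.93 − (-3.04) = 0.11 V, with n = 1 electron transferred.
At equilibrium E = 0, so the Nernst equation gives ln K = nFE°/RT = (1)(96485)(0.11)/((8.314)(310)) = 4.12.

ln K = 4.1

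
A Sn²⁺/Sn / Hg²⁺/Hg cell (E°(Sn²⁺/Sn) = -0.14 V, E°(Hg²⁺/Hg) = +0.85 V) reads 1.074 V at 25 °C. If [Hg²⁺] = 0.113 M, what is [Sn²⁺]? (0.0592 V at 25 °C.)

1.6 × 10^-4 M

From the Nernst equation, log Q = n(E° − E)/0.0592 = 2(0.99 − 1.074)/0.0592 = -2.838, so Q = 0.00145.
With Q = [Sn²⁺]/[Hg²⁺] and the known concentrations, [Sn²⁺] in the numerator gives [Sn²⁺] = 1.6 × 10^-4 M.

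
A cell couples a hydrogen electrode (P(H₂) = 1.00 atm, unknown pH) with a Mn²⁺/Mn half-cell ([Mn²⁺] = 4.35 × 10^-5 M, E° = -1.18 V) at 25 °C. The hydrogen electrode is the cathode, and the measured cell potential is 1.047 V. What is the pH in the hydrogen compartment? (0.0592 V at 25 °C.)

pH = 4.43

E°_cell = 1.18 V and n = 2.
log Q = n(E° − E)/0.0592 = 2×(1.18 − 1.047)/0.0592 = 4.493.
With Q = [Mn²⁺]·P(H₂) / [H⁺]^2, solving for [H⁺] gives log[H⁺] = -4.427, so pH = 4.43.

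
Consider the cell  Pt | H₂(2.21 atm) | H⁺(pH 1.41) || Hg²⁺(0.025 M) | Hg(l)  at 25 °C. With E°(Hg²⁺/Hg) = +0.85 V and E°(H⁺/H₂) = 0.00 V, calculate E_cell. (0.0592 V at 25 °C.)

The Hg²⁺/Hg couple is the cathode, so E°_cell = 0.85 V; n = 2.
[H⁺] = 10^(−1.41) = 0.039 M, and Q = [H⁺]^2 / ([Hg²⁺]·P(H₂)) = 0.0274.
E = E° − (0.0592/2) log Q = 0.85 − (0.0592/2)(-1.562) = 0.896 V.

0.90 V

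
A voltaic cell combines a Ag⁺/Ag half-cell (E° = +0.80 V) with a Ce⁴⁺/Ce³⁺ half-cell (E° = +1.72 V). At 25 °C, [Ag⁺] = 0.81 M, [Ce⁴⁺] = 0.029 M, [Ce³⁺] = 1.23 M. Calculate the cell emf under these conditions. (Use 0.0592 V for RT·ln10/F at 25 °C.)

The Ce⁴⁺/Ce³⁺ couple has the higher reduction potential and acts as the cathode, so E°_cell = +1.72 − (+0.80) = 0.92 V.
Balancing electrons gives n = 1; the reaction quotient is Q = [Ag⁺]·[Ce³⁺]/[Ce⁴⁺] = 34.4.
At 25 °C, E = E° − (0.0592/n) log Q = 0.92 − (0.0592/1)(1.536) = 0.920 − 0.091 = 0.829 V.

0.829 V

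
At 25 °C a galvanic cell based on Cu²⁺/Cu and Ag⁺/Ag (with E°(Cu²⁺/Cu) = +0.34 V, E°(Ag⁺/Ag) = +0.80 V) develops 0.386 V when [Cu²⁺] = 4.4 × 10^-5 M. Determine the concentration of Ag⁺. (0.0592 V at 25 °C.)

3.7 × 10^-4 M

From the Nernst equation, log Q = n(E° − E)/0.0592 = 2(0.46 − 0.386)/0.0592 = 2.500, so Q = 316.
With Q = [Cu²⁺]/[Ag⁺]^2 and the known concentrations, [Ag⁺]^2 in the denominator gives [Ag⁺] = 3.7 × 10^-4 M.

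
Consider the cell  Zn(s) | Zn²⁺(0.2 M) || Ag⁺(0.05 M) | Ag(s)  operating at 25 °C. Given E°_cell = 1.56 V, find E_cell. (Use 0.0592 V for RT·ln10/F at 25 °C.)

1.50 V

Balancing electrons gives n = 2; the reaction quotient is Q = [Zn²⁺]/[Ag⁺]^2 = 80.0.
At 25 °C, E = E° − (0.0592/n) log Q = 1.56 − (0.0592/2)(1.903) = 1.560 − 0.056 = 1.504 V.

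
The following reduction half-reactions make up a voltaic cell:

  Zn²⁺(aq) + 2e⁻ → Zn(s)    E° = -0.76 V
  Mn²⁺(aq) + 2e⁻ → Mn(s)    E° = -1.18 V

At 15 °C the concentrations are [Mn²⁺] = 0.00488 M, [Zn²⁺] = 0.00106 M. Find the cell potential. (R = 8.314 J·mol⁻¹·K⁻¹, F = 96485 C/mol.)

The Zn²⁺/Zn couple has the higher reduction potential and acts as the cathode, so E°_cell = -0.76 − (-1.18) = 0.42 V.
Balancing electrons gives n = 2; the reaction quotient is Q = [Mn²⁺]/[Zn²⁺] = 4.60.
E = E° − (RT/nF) ln Q = 0.42 − (8.314×288)/(2×96485) × (1.527) = 0.420 − 0.019 = 0.401 V.

0.401 V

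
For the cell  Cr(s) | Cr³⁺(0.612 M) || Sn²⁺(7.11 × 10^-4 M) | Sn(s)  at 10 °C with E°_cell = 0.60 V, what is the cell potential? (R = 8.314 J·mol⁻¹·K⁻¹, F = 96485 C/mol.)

Balancing electrons gives n = 6; the reaction quotient is Q = [Cr³⁺]^2/[Sn²⁺]^3 = 1.04 × 10^9.
E = E° − (RT/nF) ln Q = 0.60 − (8.314×283)/(6×96485) × (20.764) = 0.600 − 0.084 = 0.516 V.

0.516 V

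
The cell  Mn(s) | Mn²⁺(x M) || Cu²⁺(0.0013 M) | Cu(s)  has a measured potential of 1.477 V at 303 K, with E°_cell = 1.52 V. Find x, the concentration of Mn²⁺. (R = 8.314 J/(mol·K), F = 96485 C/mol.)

0.035 M

From the Nernst equation, ln Q = nF(E° − E)/RT = 2×96485×(1.52 − 1.477)/(8.314×303) = 3.294, so Q = 26.9.
With Q = [Mn²⁺]/[Cu²⁺] and the known concentrations, [Mn²⁺] in the numerator gives [Mn²⁺] = 0.035 M.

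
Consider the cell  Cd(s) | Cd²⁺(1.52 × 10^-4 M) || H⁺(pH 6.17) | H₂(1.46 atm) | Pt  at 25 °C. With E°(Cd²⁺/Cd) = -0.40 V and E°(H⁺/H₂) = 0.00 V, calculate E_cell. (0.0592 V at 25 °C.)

The hydrogen couple is the cathode, so E°_cell = 0.40 V; n = 2.
[H⁺] = 10^(−6.17) = 6.8 × 10^-7 M, and Q = [Cd²⁺]·P(H₂) / [H⁺]^2 = 4.86 × 10^8.
E = E° − (0.0592/2) log Q = 0.40 − (0.0592/2)(8.686) = 0.143 V.

0.14 V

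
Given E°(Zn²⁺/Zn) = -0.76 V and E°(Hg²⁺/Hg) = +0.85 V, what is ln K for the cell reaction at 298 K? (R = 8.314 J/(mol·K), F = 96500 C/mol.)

ln K = 125.4

E°_cell = +0.85 − (-0.76) = 1.61 V, with n = 2 electrons transferred.
At equilibrium E = 0, so the Nernst equation gives ln K = nFE°/RT = (2)(96500)(1.61)/((8.314)(298)) = 125.42.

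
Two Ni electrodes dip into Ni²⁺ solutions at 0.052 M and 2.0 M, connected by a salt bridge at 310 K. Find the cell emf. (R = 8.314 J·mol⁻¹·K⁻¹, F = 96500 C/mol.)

0.049 V

Both half-cells are Ni²⁺/Ni, so E°_cell = 0. The concentrated side is the cathode; the cell reaction moves Ni²⁺ from high to low concentration with n = 2.
Q = [Ni²⁺]_dilute/[Ni²⁺]_conc = 0.052/2.0 = 0.0260.
E = 0 − (RT/nF) ln Q = −((8.314×310)/(2×96500))(-3.650) = 0.0487 V.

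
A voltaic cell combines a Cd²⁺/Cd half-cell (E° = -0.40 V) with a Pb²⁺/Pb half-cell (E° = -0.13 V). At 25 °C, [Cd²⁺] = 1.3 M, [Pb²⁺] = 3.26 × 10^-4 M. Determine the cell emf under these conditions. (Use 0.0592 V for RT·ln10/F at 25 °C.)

0.163 V

The Pb²⁺/Pb couple has the higher reduction potential and acts as the cathode, so E°_cell = -0.13 − (-0.40) = 0.27 V.
Balancing electrons gives n = 2; the reaction quotient is Q = [Cd²⁺]/[Pb²⁺] = 3990.
At 25 °C, E = E° − (0.0592/n) log Q = 0.27 − (0.0592/2)(3.601) = 0.270 − 0.107 = 0.163 V.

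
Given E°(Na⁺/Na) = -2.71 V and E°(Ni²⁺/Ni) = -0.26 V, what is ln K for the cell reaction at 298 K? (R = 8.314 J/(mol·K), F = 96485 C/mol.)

ln K = 190.8

E°_cell = -0.26 − (-2.71) = 2.45 V, with n = 2 electrons transferred.
At equilibrium E = 0, so the Nernst equation gives ln K = nFE°/RT = (2)(96485)(2.45)/((8.314)(298)) = 190.82.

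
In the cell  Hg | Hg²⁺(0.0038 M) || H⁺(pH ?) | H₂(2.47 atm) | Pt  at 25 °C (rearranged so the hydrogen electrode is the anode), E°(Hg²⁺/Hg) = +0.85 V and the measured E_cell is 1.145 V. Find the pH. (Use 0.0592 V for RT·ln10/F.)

E°_cell = 0.85 V and n = 2.
log Q = n(E° − E)/0.0592 = 2×(0.85 − 1.145)/0.0592 = -9.966.
With Q = [H⁺]^2 / ([Hg²⁺]·P(H₂)), solving for [H⁺] gives log[H⁺] = -5.997, so pH = 6.00.

pH = 6.00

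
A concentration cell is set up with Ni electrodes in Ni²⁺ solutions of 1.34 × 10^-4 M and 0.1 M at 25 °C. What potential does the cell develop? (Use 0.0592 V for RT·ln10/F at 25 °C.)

Both half-cells are Ni²⁺/Ni, so E°_cell = 0. The concentrated side is the cathode; the cell reaction moves Ni²⁺ from high to low concentration with n = 2.
Q = [Ni²⁺]_dilute/[Ni²⁺]_conc = 1.34 × 10^-4/0.1 = 0.00134.
E = 0 − (0.0592/2) log Q = −(0.0592/2)(-2.873) = 0.0850 V.

0.085 V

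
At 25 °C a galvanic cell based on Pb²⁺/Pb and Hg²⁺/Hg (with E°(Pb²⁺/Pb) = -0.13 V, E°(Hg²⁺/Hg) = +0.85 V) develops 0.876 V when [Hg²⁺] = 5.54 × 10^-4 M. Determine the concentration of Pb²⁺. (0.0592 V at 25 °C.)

1.8 M

From the Nernst equation, log Q = n(E° − E)/0.0592 = 2(0.98 − 0.876)/0.0592 = 3.514, so Q = 3260.
With Q = [Pb²⁺]/[Hg²⁺] and the known concentrations, [Pb²⁺] in the numerator gives [Pb²⁺] = 1.8 M.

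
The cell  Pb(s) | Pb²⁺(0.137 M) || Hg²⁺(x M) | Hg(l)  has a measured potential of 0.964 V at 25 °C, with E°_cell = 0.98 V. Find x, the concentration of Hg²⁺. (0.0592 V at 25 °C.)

From the Nernst equation, log Q = n(E° − E)/0.0592 = 2(0.98 − 0.964)/0.0592 = 0.541, so Q = 3.47.
With Q = [Pb²⁺]/[Hg²⁺] and the known concentrations, [Hg²⁺] in the denominator gives [Hg²⁺] = 0.039 M.

0.039 M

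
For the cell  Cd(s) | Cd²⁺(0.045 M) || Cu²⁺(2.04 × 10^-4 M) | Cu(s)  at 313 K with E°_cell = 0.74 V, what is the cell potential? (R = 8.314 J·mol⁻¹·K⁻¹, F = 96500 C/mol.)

0.667 V

Balancing electrons gives n = 2; the reaction quotient is Q = [Cd²⁺]/[Cu²⁺] = 221.
E = E° − (RT/nF) ln Q = 0.74 − (8.314×313)/(2×96500) × (5.396) = 0.740 − 0.073 = 0.667 V.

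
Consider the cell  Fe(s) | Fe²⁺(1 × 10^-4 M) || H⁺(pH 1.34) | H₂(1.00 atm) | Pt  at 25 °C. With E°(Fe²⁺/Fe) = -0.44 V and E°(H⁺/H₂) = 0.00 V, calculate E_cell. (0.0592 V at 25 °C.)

0.48 V

The hydrogen couple is the cathode, so E°_cell = 0.44 V; n = 2.
[H⁺] = 10^(−1.34) = 0.046 M, and Q = [Fe²⁺]·P(H₂) / [H⁺]^2 = 0.0479.
E = E° − (0.0592/2) log Q = 0.44 − (0.0592/2)(-1.320) = 0.479 V.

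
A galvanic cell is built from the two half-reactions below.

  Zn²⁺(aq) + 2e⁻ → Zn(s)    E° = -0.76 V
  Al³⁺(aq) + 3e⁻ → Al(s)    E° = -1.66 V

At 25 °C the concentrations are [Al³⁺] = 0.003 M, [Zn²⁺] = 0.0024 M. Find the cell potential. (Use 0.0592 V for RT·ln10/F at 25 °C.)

The Zn²⁺/Zn couple has the higher reduction potential and acts as the cathode, so E°_cell = -0.76 − (-1.66) = 0.90 V.
Balancing electrons gives n = 6; the reaction quotient is Q = [Al³⁺]^2/[Zn²⁺]^3 = 651.
At 25 °C, E = E° − (0.0592/n) log Q = 0.90 − (0.0592/6)(2.814) = 0.900 − 0.028 = 0.872 V.

0.872 V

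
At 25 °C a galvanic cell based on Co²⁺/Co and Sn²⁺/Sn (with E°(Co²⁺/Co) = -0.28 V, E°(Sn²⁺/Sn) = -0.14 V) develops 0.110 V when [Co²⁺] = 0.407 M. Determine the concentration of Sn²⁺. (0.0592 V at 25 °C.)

0.039 M

From the Nernst equation, log Q = n(E° − E)/0.0592 = 2(0.14 − 0.110)/0.0592 = 1.014, so Q = 10.3.
With Q = [Co²⁺]/[Sn²⁺] and the known concentrations, [Sn²⁺] in the denominator gives [Sn²⁺] = 0.039 M.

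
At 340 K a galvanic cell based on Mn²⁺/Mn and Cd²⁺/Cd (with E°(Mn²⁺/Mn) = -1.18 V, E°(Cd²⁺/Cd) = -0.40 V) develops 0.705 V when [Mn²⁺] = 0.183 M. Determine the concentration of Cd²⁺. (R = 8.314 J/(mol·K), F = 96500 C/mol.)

0.0011 M

From the Nernst equation, ln Q = nF(E° − E)/RT = 2×96500×(0.78 − 0.705)/(8.314×340) = 5.121, so Q = 167.
With Q = [Mn²⁺]/[Cd²⁺] and the known concentrations, [Cd²⁺] in the denominator gives [Cd²⁺] = 0.0011 M.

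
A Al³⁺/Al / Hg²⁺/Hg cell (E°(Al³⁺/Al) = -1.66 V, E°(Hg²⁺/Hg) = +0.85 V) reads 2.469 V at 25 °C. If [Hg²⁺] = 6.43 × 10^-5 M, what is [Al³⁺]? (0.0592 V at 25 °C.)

6.2 × 10^-5 M

From the Nernst equation, log Q = n(E° − E)/0.0592 = 6(2.51 − 2.469)/0.0592 = 4.155, so Q = 1.43 × 10^4.
With Q = [Al³⁺]^2/[Hg²⁺]^3 and the known concentrations, [Al³⁺]^2 in the numerator gives [Al³⁺] = 6.2 × 10^-5 M.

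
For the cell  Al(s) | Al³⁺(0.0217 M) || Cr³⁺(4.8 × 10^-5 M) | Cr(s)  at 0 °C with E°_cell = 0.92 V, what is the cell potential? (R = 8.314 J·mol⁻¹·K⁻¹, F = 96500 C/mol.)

0.872 V

Balancing electrons gives n = 3; the reaction quotient is Q = [Al³⁺]/[Cr³⁺] = 452.
E = E° − (RT/nF) ln Q = 0.92 − (8.314×273)/(3×96500) × (6.114) = 0.920 − 0.048 = 0.872 V.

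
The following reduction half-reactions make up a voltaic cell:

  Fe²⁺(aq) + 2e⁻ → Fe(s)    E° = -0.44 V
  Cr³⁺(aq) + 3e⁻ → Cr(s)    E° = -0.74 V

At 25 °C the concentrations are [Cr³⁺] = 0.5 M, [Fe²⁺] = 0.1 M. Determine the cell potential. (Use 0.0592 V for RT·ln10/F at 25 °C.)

The Fe²⁺/Fe couple has the higher reduction potential and acts as the cathode, so E°_cell = -0.44 − (-0.74) = 0.30 V.
Balancing electrons gives n = 6; the reaction quotient is Q = [Cr³⁺]^2/[Fe²⁺]^3 = 250.
At 25 °C, E = E° − (0.0592/n) log Q = 0.30 − (0.0592/6)(2.398) = 0.300 − 0.024 = 0.276 V.

0.276 V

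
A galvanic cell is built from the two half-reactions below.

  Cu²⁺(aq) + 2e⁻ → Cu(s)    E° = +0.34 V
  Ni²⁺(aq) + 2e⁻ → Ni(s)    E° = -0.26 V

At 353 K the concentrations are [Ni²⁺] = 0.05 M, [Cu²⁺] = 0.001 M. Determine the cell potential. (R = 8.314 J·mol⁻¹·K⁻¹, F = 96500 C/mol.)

The Cu²⁺/Cu couple has the higher reduction potential and acts as the cathode, so E°_cell = +0.34 − (-0.26) = 0.60 V.
Balancing electrons gives n = 2; the reaction quotient is Q = [Ni²⁺]/[Cu²⁺] = 50.0.
E = E° − (RT/nF) ln Q = 0.60 − (8.314×353)/(2×96500) × (3.912) = 0.600 − 0.059 = 0.541 V.

0.541 V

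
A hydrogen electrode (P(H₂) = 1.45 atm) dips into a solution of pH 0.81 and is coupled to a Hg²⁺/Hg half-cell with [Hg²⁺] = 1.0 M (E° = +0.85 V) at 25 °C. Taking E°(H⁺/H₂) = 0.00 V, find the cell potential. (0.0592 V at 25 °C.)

0.90 V

The Hg²⁺/Hg couple is the cathode, so E°_cell = 0.85 V; n = 2.
[H⁺] = 10^(−0.81) = 0.15 M, and Q = [H⁺]^2 / ([Hg²⁺]·P(H₂)) = 0.0165.
E = E° − (0.0592/2) log Q = 0.85 − (0.0592/2)(-1.781) = 0.903 V.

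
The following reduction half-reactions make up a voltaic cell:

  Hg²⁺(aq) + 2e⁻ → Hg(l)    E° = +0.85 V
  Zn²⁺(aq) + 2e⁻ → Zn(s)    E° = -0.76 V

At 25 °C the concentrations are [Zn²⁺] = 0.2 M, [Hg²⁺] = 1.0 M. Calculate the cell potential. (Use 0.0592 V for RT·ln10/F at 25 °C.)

1.63 V

The Hg²⁺/Hg couple has the higher reduction potential and acts as the cathode, so E°_cell = +0.85 − (-0.76) = 1.61 V.
Balancing electrons gives n = 2; the reaction quotient is Q = [Zn²⁺]/[Hg²⁺] = 0.200.
At 25 °C, E = E° − (0.0592/n) log Q = 1.61 − (0.0592/2)(-0.699) = 1.610 + 0.021 = 1.631 V.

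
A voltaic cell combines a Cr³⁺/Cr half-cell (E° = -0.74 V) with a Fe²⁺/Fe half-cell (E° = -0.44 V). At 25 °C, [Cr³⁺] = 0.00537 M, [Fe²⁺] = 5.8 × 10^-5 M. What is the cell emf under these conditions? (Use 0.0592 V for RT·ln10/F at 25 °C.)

0.219 V

The Fe²⁺/Fe couple has the higher reduction potential and acts as the cathode, so E°_cell = -0.44 − (-0.74) = 0.30 V.
Balancing electrons gives n = 6; the reaction quotient is Q = [Cr³⁺]^2/[Fe²⁺]^3 = 1.48 × 10^8.
At 25 °C, E = E° − (0.0592/n) log Q = 0.30 − (0.0592/6)(8.170) = 0.300 − 0.081 = 0.219 V.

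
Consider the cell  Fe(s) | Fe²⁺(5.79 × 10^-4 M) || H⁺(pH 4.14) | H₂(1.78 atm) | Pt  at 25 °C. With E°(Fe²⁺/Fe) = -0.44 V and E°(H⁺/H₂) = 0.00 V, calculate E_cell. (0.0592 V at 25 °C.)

0.28 V

The hydrogen couple is the cathode, so E°_cell = 0.44 V; n = 2.
[H⁺] = 10^(−4.14) = 7.2 × 10^-5 M, and Q = [Fe²⁺]·P(H₂) / [H⁺]^2 = 1.96 × 10^5.
E = E° − (0.0592/2) log Q = 0.44 − (0.0592/2)(5.293) = 0.283 V.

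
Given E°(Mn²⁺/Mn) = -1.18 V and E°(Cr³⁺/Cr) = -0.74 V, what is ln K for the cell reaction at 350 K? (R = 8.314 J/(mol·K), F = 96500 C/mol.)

ln K = 87.5

E°_cell = -0.74 − (-1.18) = 0.44 V, with n = 6 electrons transferred.
At equilibrium E = 0, so the Nernst equation gives ln K = nFE°/RT = (6)(96500)(0.44)/((8.314)(350)) = 87.55.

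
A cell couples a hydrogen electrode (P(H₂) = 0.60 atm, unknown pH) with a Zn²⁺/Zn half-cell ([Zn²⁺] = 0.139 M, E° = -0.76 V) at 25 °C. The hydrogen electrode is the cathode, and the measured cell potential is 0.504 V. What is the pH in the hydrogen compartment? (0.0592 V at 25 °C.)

E°_cell = 0.76 V and n = 2.
log Q = n(E° − E)/0.0592 = 2×(0.76 − 0.504)/0.0592 = 8.649.
With Q = [Zn²⁺]·P(H₂) / [H⁺]^2, solving for [H⁺] gives log[H⁺] = -4.864, so pH = 4.86.

pH = 4.86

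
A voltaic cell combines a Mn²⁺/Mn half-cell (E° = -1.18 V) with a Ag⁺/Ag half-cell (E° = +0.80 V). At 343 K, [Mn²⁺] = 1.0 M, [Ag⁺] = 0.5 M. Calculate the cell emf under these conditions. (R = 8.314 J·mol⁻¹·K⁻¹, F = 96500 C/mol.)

The Ag⁺/Ag couple has the higher reduction potential and acts as the cathode, so E°_cell = +0.80 − (-1.18) = 1.98 V.
Balancing electrons gives n = 2; the reaction quotient is Q = [Mn²⁺]/[Ag⁺]^2 = 4.00.
E = E° − (RT/nF) ln Q = 1.98 − (8.314×343)/(2×96500) × (1.386) = 1.980 − 0.020 = 1.960 V.

1.96 V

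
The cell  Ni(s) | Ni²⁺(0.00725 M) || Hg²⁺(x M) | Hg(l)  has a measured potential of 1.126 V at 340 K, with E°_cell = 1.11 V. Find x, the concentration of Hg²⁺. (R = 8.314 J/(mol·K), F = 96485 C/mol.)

From the Nernst equation, ln Q = nF(E° − E)/RT = 2×96485×(1.11 − 1.126)/(8.314×340) = -1.092, so Q = 0.335.
With Q = [Ni²⁺]/[Hg²⁺] and the known concentrations, [Hg²⁺] in the denominator gives [Hg²⁺] = 0.022 M.

0.022 M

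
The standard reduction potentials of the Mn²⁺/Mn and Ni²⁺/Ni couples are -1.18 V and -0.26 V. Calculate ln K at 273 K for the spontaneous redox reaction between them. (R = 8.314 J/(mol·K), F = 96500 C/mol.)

E°_cell = -0.26 − (-1.18) = 0.92 V, with n = 2 electrons transferred.
At equilibrium E = 0, so the Nernst equation gives ln K = nFE°/RT = (2)(96500)(0.92)/((8.314)(273)) = 78.23.

ln K = 78.2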